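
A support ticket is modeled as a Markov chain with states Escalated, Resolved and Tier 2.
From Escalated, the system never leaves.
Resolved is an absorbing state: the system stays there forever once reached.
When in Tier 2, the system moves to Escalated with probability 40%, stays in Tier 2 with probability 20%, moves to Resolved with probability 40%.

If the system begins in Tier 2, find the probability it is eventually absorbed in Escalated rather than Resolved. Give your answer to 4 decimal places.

Let h(s) be the probability of absorption at Escalated starting from transient state s. Then h(Escalated) = 1 and h(Resolved) = 0. By first-step analysis:
h(Tier 2) = 0.4·1 + 0.4·0 + 0.2·h(Tier 2)
Solving: h(Tier 2) = 0.5000.
Starting from Tier 2, the probability is 0.5000.

0.5000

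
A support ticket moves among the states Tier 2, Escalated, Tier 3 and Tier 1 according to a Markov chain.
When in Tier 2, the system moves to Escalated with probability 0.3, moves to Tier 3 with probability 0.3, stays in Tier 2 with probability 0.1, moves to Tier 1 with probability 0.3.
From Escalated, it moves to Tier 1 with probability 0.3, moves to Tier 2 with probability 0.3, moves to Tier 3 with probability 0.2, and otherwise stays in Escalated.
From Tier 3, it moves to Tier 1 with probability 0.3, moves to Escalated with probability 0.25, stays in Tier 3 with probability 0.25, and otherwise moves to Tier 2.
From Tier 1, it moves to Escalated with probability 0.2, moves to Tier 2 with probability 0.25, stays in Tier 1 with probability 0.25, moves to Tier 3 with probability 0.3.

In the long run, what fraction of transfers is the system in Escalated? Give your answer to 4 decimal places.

Let the stationary distribution be π with π = πP and π_1 + π_2 + π_3 + π_4 = 1.
π_1 = 0.1·π_1 + 0.3·π_2 + 0.2·π_3 + 0.25·π_4
π_2 = 0.3·π_1 + 0.2·π_2 + 0.25·π_3 + 0.2·π_4
π_3 = 0.3·π_1 + 0.2·π_2 + 0.25·π_3 + 0.3·π_4
Solving with the normalization constraint gives π = (0.2161, 0.2348, 0.2634, 0.2857).
So the stationary probability of Escalated is 0.2348.

0.2348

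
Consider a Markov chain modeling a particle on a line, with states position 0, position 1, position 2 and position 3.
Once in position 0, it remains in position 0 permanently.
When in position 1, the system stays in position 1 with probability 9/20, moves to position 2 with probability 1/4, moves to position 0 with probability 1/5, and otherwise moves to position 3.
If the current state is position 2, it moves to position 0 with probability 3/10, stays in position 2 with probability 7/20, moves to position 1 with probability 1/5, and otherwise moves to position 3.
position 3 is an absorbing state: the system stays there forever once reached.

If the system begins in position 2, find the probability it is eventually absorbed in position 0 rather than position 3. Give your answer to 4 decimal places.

0.6667

Let h(s) be the probability of absorption at position 0 starting from transient state s. Then h(position 0) = 1 and h(position 3) = 0. By first-step analysis:
h(position 1) = 0.2·1 + 0.45·h(position 1) + 0.25·h(position 2) + 0.1·0
h(position 2) = 0.3·1 + 0.2·h(position 1) + 0.35·h(position 2) + 0.15·0
Solving: h(position 1) = 0.6667, h(position 2) = 0.6667.
Starting from position 2, the probability is 0.6667.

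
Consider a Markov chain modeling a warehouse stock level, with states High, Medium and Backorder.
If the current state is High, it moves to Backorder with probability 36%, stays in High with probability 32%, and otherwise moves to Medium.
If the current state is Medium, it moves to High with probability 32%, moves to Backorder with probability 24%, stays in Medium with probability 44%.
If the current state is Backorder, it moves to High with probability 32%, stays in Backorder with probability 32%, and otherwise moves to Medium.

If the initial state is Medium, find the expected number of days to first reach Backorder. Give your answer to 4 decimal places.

Let t(s) be the expected number of days to first reach Backorder from state s, with t(Backorder) = 0. Conditioning on the first day:
t(High) = 1 + 0.32·t(High) + 0.32·t(Medium)
t(Medium) = 1 + 0.32·t(High) + 0.44·t(Medium)
Solving: t(High) = 3.1609, t(Medium) = 3.5920.
Expected days from Medium to Backorder: 3.5920.

3.5920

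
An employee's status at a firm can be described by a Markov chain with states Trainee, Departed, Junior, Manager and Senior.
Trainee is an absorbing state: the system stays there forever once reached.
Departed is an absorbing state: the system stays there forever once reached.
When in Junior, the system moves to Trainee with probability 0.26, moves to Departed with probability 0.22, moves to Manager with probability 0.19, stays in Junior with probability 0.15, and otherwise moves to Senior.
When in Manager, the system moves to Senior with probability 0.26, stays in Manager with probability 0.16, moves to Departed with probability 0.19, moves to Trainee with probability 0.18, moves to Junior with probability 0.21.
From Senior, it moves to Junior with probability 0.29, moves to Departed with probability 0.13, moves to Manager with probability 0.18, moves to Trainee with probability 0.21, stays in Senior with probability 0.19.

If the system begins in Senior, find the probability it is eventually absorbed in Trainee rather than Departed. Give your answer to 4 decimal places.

Let h(s) be the probability of absorption at Trainee starting from transient state s. Then h(Trainee) = 1 and h(Departed) = 0. By first-step analysis:
h(Junior) = 0.26·1 + 0.22·0 + 0.15·h(Junior) + 0.19·h(Manager) + 0.18·h(Senior)
h(Manager) = 0.18·1 + 0.19·0 + 0.21·h(Junior) + 0.16·h(Manager) + 0.26·h(Senior)
h(Senior) = 0.21·1 + 0.13·0 + 0.29·h(Junior) + 0.18·h(Manager) + 0.19·h(Senior)
Solving: h(Junior) = 0.5448, h(Manager) = 0.5274, h(Senior) = 0.5715.
Starting from Senior, the probability is 0.5715.

0.5715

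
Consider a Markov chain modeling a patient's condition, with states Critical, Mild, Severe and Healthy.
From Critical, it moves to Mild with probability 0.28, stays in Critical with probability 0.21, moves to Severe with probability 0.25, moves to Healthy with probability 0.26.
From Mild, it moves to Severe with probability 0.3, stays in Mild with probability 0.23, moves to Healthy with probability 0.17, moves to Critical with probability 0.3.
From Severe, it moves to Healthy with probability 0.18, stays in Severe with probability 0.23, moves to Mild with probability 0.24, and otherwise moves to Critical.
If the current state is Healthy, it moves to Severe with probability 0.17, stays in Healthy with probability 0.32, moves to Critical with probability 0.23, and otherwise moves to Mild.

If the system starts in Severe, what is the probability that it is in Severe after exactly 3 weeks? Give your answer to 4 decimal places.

0.2396

Propagate the distribution vector 3 weeks from Severe.
After 0 weeks: (0.0000, 0.0000, 1.0000, 0.0000)
After 1 week: (0.3500, 0.2400, 0.2300, 0.1800)
After 2 weeks: (0.2674, 0.2588, 0.2430, 0.2308)
After 3 weeks: (0.2719, 0.2573, 0.2396, 0.2311)
P(in Severe after 3 weeks) = 0.2396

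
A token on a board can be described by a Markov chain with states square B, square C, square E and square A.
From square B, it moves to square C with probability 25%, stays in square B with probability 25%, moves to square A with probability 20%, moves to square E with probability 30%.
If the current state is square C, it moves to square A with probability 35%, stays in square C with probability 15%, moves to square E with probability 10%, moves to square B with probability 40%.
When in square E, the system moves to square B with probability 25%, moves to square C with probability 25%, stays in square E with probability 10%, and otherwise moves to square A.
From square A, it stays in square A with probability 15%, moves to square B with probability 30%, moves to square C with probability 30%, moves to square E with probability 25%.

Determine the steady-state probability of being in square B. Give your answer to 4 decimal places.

Let the stationary distribution be π with π = πP and π_1 + π_2 + π_3 + π_4 = 1.
π_1 = 0.25·π_1 + 0.4·π_2 + 0.25·π_3 + 0.3·π_4
π_2 = 0.25·π_1 + 0.15·π_2 + 0.25·π_3 + 0.3·π_4
π_3 = 0.3·π_1 + 0.1·π_2 + 0.1·π_3 + 0.25·π_4
Solving with the normalization constraint gives π = (0.2990, 0.2392, 0.1992, 0.2626).
So the stationary probability of square B is 0.2990.

0.2990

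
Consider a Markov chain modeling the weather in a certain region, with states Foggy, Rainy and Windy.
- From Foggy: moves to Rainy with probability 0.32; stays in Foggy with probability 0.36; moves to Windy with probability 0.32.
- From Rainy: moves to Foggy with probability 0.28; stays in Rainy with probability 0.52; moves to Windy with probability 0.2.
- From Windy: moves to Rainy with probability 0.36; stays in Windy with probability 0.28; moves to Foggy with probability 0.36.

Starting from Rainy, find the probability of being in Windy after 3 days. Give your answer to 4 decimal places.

0.2582

Propagate the distribution vector 3 days from Rainy.
After 0 days: (0.0000, 1.0000, 0.0000)
After 1 day: (0.2800, 0.5200, 0.2000)
After 2 days: (0.3184, 0.4320, 0.2496)
After 3 days: (0.3254, 0.4164, 0.2582)
P(in Windy after 3 days) = 0.2582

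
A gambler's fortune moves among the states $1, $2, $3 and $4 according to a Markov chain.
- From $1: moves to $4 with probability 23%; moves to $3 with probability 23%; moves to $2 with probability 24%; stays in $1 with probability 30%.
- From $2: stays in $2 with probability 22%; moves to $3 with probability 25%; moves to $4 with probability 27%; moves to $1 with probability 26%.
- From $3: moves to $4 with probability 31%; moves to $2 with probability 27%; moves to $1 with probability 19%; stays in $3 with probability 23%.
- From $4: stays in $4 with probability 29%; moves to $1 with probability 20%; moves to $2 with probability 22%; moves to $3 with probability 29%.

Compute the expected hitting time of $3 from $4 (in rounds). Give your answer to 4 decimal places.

3.7484

Let t(s) be the expected number of rounds to first reach $3 from state s, with t($3) = 0. Conditioning on the first round:
t($1) = 1 + 0.3·t($1) + 0.24·t($2) + 0.23·t($4)
t($2) = 1 + 0.26·t($1) + 0.22·t($2) + 0.27·t($4)
t($4) = 1 + 0.2·t($1) + 0.22·t($2) + 0.29·t($4)
Solving: t($1) = 4.0020, t($2) = 3.9136, t($4) = 3.7484.
Expected rounds from $4 to $3: 3.7484.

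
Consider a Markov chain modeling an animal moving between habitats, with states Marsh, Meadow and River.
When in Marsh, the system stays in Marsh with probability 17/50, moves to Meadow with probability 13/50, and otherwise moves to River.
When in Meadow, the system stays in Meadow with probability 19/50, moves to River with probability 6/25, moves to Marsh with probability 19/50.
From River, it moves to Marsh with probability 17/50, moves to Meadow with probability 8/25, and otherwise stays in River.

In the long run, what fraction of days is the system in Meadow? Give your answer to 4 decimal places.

Let the stationary distribution be π with π = πP and π_1 + π_2 + π_3 = 1.
π_1 = 0.34·π_1 + 0.38·π_2 + 0.34·π_3
π_2 = 0.26·π_1 + 0.38·π_2 + 0.32·π_3
Solving with the normalization constraint gives π = (0.3527, 0.3179, 0.3294).
So the stationary probability of Meadow is 0.3179.

0.3179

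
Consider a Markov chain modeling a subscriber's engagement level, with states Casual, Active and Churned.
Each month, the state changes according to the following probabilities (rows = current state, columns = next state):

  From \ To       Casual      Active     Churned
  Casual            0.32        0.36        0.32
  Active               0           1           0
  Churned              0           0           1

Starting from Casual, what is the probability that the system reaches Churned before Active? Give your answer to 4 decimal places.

Let h(s) be the probability of absorption at Churned starting from transient state s. Then h(Churned) = 1 and h(Active) = 0. By first-step analysis:
h(Casual) = 0.32·h(Casual) + 0.36·0 + 0.32·1
Solving: h(Casual) = 0.4706.
Starting from Casual, the probability is 0.4706.

0.4706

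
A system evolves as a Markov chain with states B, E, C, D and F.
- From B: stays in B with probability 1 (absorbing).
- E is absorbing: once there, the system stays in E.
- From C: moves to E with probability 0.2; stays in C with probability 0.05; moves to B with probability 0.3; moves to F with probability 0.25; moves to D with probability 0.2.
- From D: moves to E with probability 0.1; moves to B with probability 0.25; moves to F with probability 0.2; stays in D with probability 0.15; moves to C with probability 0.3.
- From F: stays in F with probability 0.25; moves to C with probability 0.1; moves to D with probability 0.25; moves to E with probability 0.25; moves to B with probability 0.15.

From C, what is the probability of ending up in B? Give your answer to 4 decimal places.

0.5697

Let h(s) be the probability of absorption at B starting from transient state s. Then h(B) = 1 and h(E) = 0. By first-step analysis:
h(C) = 0.3·1 + 0.2·0 + 0.05·h(C) + 0.2·h(D) + 0.25·h(F)
h(D) = 0.25·1 + 0.1·0 + 0.3·h(C) + 0.15·h(D) + 0.2·h(F)
h(F) = 0.15·1 + 0.25·0 + 0.1·h(C) + 0.25·h(D) + 0.25·h(F)
Solving: h(C) = 0.5697, h(D) = 0.6078, h(F) = 0.4786.
Starting from C, the probability is 0.5697.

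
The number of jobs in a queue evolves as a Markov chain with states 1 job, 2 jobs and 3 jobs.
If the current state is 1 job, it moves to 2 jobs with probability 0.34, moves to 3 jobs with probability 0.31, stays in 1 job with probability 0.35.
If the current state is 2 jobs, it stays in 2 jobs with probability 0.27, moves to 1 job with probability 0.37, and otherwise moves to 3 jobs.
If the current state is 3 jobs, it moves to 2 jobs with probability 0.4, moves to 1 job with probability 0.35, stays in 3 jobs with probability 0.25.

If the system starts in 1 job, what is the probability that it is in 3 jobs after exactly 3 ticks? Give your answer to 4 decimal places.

0.3082

Propagate the distribution vector 3 ticks from 1 job.
After 0 ticks: (1.0000, 0.0000, 0.0000)
After 1 tick: (0.3500, 0.3400, 0.3100)
After 2 ticks: (0.3568, 0.3348, 0.3084)
After 3 ticks: (0.3567, 0.3351, 0.3082)
P(in 3 jobs after 3 ticks) = 0.3082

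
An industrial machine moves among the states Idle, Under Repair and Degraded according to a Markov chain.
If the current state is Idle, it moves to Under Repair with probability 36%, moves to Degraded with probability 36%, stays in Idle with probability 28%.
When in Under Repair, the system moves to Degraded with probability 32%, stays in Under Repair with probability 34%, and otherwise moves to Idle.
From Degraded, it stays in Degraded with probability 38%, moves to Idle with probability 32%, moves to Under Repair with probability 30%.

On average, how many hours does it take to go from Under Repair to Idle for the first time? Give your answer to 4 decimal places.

Let t(s) be the expected number of hours to first reach Idle from state s, with t(Idle) = 0. Conditioning on the first hour:
t(Under Repair) = 1 + 0.34·t(Under Repair) + 0.32·t(Degraded)
t(Degraded) = 1 + 0.3·t(Under Repair) + 0.38·t(Degraded)
Solving: t(Under Repair) = 3.0013, t(Degraded) = 3.0651.
Expected hours from Under Repair to Idle: 3.0013.

3.0013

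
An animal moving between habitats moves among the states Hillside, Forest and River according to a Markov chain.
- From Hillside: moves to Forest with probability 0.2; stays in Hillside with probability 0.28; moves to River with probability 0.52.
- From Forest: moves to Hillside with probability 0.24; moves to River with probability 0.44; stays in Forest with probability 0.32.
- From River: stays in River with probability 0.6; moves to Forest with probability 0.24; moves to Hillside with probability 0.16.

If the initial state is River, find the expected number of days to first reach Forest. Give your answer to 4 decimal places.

4.2969

Let t(s) be the expected number of days to first reach Forest from state s, with t(Forest) = 0. Conditioning on the first day:
t(Hillside) = 1 + 0.28·t(Hillside) + 0.52·t(River)
t(River) = 1 + 0.16·t(Hillside) + 0.6·t(River)
Solving: t(Hillside) = 4.4922, t(River) = 4.2969.
Expected days from River to Forest: 4.2969.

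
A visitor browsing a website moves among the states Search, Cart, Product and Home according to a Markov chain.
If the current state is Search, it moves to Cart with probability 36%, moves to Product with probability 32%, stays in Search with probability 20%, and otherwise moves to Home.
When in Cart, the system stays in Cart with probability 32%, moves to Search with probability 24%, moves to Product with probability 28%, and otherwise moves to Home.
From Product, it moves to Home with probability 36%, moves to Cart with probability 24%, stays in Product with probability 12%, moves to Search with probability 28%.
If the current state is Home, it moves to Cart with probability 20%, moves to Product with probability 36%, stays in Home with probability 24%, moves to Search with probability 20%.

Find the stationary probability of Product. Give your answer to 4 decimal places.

Let the stationary distribution be π with π = πP and π_1 + π_2 + π_3 + π_4 = 1.
π_1 = 0.2·π_1 + 0.24·π_2 + 0.28·π_3 + 0.2·π_4
π_2 = 0.36·π_1 + 0.32·π_2 + 0.24·π_3 + 0.2·π_4
π_3 = 0.32·π_1 + 0.28·π_2 + 0.12·π_3 + 0.36·π_4
Solving with the normalization constraint gives π = (0.2324, 0.2816, 0.2647, 0.2213).
So the stationary probability of Product is 0.2647.

0.2647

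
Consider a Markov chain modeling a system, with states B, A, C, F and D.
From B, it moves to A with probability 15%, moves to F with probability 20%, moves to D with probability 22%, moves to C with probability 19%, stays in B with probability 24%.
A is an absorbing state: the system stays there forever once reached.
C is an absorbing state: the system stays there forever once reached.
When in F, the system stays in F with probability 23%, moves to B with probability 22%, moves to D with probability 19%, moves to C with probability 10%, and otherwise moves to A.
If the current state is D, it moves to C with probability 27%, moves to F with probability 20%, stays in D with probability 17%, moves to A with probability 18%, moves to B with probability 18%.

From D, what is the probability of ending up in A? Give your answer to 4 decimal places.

0.4653

Let h(s) be the probability of absorption at A starting from transient state s. Then h(A) = 1 and h(C) = 0. By first-step analysis:
h(B) = 0.24·h(B) + 0.15·1 + 0.19·0 + 0.2·h(F) + 0.22·h(D)
h(F) = 0.22·h(B) + 0.26·1 + 0.1·0 + 0.23·h(F) + 0.19·h(D)
h(D) = 0.18·h(B) + 0.18·1 + 0.27·0 + 0.2·h(F) + 0.17·h(D)
Solving: h(B) = 0.4878, h(F) = 0.5918, h(D) = 0.4653.
Starting from D, the probability is 0.4653.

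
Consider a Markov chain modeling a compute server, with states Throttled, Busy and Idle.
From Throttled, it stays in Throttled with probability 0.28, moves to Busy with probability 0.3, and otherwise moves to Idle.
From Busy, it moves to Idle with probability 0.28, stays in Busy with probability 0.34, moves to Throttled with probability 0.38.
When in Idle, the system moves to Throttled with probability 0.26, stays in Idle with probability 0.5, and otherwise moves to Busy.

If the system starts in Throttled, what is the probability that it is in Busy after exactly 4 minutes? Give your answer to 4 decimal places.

Propagate the distribution vector 4 minutes from Throttled.
After 0 minutes: (1.0000, 0.0000, 0.0000)
After 1 minute: (0.2800, 0.3000, 0.4200)
After 2 minutes: (0.3016, 0.2868, 0.4116)
After 3 minutes: (0.3004, 0.2868, 0.4128)
After 4 minutes: (0.3004, 0.2867, 0.4129)
P(in Busy after 4 minutes) = 0.2867

0.2867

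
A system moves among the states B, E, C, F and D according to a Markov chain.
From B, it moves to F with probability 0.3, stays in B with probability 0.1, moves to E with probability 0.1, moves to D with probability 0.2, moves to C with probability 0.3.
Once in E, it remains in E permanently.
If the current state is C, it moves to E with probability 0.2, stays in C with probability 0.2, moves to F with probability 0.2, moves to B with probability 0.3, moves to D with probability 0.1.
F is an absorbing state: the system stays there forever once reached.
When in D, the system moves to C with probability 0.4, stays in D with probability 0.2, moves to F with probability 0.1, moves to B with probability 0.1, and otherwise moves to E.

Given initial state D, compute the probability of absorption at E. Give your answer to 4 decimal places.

0.5271

Let h(s) be the probability of absorption at E starting from transient state s. Then h(E) = 1 and h(F) = 0. By first-step analysis:
h(B) = 0.1·h(B) + 0.1·1 + 0.3·h(C) + 0.3·0 + 0.2·h(D)
h(C) = 0.3·h(B) + 0.2·1 + 0.2·h(C) + 0.2·0 + 0.1·h(D)
h(D) = 0.1·h(B) + 0.2·1 + 0.4·h(C) + 0.1·0 + 0.2·h(D)
Solving: h(B) = 0.3812, h(C) = 0.4588, h(D) = 0.5271.
Starting from D, the probability is 0.5271.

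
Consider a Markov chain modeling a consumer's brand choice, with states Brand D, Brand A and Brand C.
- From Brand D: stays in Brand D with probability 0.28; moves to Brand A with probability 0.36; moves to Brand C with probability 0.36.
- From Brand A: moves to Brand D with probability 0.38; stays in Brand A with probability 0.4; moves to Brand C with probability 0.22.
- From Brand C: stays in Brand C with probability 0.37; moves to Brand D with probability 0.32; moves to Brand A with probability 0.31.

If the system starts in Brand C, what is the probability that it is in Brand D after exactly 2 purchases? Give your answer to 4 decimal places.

Sum over the intermediate state after 1 purchase:
P = P(Brand C→Brand D)·P(Brand D→Brand D) + P(Brand C→Brand A)·P(Brand A→Brand D) + P(Brand C→Brand C)·P(Brand C→Brand D)
  = 0.32×0.28 + 0.31×0.38 + 0.37×0.32
  = 0.0896 + 0.1178 + 0.1184 = 0.3258

0.3258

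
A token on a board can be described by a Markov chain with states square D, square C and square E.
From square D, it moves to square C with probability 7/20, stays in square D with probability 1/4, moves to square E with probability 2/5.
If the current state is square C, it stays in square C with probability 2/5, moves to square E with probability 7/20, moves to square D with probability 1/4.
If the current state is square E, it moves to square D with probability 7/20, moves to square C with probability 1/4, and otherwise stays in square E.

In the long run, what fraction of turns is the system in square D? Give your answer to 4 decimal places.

Let the stationary distribution be π with π = πP and π_1 + π_2 + π_3 = 1.
π_1 = 0.25·π_1 + 0.25·π_2 + 0.35·π_3
π_2 = 0.35·π_1 + 0.4·π_2 + 0.25·π_3
Solving with the normalization constraint gives π = (0.2884, 0.3280, 0.3836).
So the stationary probability of square D is 0.2884.

0.2884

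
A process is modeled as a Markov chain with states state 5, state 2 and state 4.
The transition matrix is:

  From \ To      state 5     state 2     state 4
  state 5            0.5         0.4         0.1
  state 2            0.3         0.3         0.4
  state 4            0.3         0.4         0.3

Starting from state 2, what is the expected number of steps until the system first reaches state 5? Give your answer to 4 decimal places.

Let t(s) be the expected number of steps to first reach state 5 from state s, with t(state 5) = 0. Conditioning on the first step:
t(state 2) = 1 + 0.3·t(state 2) + 0.4·t(state 4)
t(state 4) = 1 + 0.4·t(state 2) + 0.3·t(state 4)
Solving: t(state 2) = 3.3333, t(state 4) = 3.3333.
Expected steps from state 2 to state 5: 3.3333.

3.3333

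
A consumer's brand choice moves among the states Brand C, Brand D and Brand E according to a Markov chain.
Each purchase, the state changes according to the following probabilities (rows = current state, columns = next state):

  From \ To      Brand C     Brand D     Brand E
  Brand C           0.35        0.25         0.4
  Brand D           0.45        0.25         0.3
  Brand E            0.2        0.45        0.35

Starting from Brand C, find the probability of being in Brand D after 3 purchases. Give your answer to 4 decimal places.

Propagate the distribution vector 3 purchases from Brand C.
After 0 purchases: (1.0000, 0.0000, 0.0000)
After 1 purchase: (0.3500, 0.2500, 0.4000)
After 2 purchases: (0.3150, 0.3300, 0.3550)
After 3 purchases: (0.3298, 0.3210, 0.3493)
P(in Brand D after 3 purchases) = 0.3210

0.3210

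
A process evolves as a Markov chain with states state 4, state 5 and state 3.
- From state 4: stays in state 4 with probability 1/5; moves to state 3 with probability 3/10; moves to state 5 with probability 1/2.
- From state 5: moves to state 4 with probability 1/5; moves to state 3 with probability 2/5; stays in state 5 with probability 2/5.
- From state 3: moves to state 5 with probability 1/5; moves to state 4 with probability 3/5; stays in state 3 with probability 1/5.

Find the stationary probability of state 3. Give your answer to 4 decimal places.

0.3065

Let the stationary distribution be π with π = πP and π_1 + π_2 + π_3 = 1.
π_1 = 0.2·π_1 + 0.2·π_2 + 0.6·π_3
π_2 = 0.5·π_1 + 0.4·π_2 + 0.2·π_3
Solving with the normalization constraint gives π = (0.3226, 0.3710, 0.3065).
So the stationary probability of state 3 is 0.3065.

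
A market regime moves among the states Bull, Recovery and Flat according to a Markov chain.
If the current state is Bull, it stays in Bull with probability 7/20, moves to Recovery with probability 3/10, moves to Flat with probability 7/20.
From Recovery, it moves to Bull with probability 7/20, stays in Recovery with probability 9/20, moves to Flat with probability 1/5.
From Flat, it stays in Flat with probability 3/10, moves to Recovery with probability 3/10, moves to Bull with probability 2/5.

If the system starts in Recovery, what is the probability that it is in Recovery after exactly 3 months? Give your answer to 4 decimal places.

0.3551

Propagate the distribution vector 3 months from Recovery.
After 0 months: (0.0000, 1.0000, 0.0000)
After 1 month: (0.3500, 0.4500, 0.2000)
After 2 months: (0.3600, 0.3675, 0.2725)
After 3 months: (0.3636, 0.3551, 0.2813)
P(in Recovery after 3 months) = 0.3551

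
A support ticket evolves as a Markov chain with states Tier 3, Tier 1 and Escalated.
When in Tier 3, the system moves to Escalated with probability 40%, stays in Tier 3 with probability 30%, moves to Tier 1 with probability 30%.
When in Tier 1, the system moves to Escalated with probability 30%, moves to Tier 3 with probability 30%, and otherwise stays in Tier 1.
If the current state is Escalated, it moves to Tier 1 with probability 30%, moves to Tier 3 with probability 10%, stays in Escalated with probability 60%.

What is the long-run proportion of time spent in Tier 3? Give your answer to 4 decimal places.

Let the stationary distribution be π with π = πP and π_1 + π_2 + π_3 = 1.
π_1 = 0.3·π_1 + 0.3·π_2 + 0.1·π_3
π_2 = 0.3·π_1 + 0.4·π_2 + 0.3·π_3
Solving with the normalization constraint gives π = (0.2083, 0.3333, 0.4583).
So the stationary probability of Tier 3 is 0.2083.

0.2083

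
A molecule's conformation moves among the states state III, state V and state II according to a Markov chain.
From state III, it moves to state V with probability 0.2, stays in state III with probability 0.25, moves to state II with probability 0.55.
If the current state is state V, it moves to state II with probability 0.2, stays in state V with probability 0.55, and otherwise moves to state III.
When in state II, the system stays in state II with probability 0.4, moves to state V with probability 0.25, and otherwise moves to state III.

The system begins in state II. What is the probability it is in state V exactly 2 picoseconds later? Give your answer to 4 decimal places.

0.3075

Sum over the intermediate state after 1 picosecond:
P = P(state II→state III)·P(state III→state V) + P(state II→state V)·P(state V→state V) + P(state II→state II)·P(state II→state V)
  = 0.35×0.2 + 0.25×0.55 + 0.4×0.25
  = 0.0700 + 0.1375 + 0.1000 = 0.3075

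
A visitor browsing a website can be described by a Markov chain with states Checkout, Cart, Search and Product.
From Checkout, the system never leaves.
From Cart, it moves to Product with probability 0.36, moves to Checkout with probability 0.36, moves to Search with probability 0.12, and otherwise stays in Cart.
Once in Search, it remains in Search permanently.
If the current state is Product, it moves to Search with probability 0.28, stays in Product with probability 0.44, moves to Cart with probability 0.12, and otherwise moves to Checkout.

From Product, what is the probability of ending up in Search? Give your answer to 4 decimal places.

0.5843

Let h(s) be the probability of absorption at Search starting from transient state s. Then h(Search) = 1 and h(Checkout) = 0. By first-step analysis:
h(Cart) = 0.36·0 + 0.16·h(Cart) + 0.12·1 + 0.36·h(Product)
h(Product) = 0.16·0 + 0.12·h(Cart) + 0.28·1 + 0.44·h(Product)
Solving: h(Cart) = 0.3933, h(Product) = 0.5843.
Starting from Product, the probability is 0.5843.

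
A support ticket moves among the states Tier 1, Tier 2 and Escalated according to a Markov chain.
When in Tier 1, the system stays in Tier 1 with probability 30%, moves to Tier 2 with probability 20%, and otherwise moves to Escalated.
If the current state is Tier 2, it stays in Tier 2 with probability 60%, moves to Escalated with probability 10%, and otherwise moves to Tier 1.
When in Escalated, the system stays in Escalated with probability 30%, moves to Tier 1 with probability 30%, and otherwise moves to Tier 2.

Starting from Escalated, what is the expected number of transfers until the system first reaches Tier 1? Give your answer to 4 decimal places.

3.3333

Let t(s) be the expected number of transfers to first reach Tier 1 from state s, with t(Tier 1) = 0. Conditioning on the first transfer:
t(Tier 2) = 1 + 0.6·t(Tier 2) + 0.1·t(Escalated)
t(Escalated) = 1 + 0.4·t(Tier 2) + 0.3·t(Escalated)
Solving: t(Tier 2) = 3.3333, t(Escalated) = 3.3333.
Expected transfers from Escalated to Tier 1: 3.3333.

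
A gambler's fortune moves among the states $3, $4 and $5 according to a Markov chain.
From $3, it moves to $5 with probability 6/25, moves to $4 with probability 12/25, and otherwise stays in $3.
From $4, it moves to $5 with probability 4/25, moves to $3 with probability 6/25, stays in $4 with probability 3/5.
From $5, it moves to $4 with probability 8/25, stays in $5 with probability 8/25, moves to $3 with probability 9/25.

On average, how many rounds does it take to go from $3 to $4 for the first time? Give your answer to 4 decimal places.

Let t(s) be the expected number of rounds to first reach $4 from state s, with t($4) = 0. Conditioning on the first round:
t($3) = 1 + 0.28·t($3) + 0.24·t($5)
t($5) = 1 + 0.36·t($3) + 0.32·t($5)
Solving: t($3) = 2.2817, t($5) = 2.6786.
Expected rounds from $3 to $4: 2.2817.

2.2817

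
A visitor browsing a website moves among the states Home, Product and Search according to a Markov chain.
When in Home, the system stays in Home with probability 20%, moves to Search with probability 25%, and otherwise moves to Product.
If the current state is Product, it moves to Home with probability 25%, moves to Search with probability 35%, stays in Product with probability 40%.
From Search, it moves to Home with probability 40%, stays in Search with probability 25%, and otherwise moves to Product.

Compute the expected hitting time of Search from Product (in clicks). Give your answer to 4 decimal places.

Let t(s) be the expected number of clicks to first reach Search from state s, with t(Search) = 0. Conditioning on the first click:
t(Home) = 1 + 0.2·t(Home) + 0.55·t(Product)
t(Product) = 1 + 0.25·t(Home) + 0.4·t(Product)
Solving: t(Home) = 3.3577, t(Product) = 3.0657.
Expected clicks from Product to Search: 3.0657.

3.0657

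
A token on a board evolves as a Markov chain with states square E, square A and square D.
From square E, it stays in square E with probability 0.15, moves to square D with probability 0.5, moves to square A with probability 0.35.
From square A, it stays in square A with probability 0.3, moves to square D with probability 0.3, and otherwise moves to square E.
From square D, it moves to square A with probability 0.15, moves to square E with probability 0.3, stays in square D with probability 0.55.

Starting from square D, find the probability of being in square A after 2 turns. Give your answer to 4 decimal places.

0.2325

Sum over the intermediate state after 1 turn:
P = P(square D→square E)·P(square E→square A) + P(square D→square A)·P(square A→square A) + P(square D→square D)·P(square D→square A)
  = 0.3×0.35 + 0.15×0.3 + 0.55×0.15
  = 0.1050 + 0.0450 + 0.0825 = 0.2325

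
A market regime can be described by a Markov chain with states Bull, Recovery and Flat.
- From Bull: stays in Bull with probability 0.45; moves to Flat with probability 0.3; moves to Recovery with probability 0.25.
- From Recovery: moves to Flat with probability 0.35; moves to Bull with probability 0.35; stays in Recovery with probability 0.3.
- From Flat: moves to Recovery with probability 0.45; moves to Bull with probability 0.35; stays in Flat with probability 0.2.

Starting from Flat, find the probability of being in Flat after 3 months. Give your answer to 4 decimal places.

0.2854

Propagate the distribution vector 3 months from Flat.
After 0 months: (0.0000, 0.0000, 1.0000)
After 1 month: (0.3500, 0.4500, 0.2000)
After 2 months: (0.3850, 0.3125, 0.3025)
After 3 months: (0.3885, 0.3261, 0.2854)
P(in Flat after 3 months) = 0.2854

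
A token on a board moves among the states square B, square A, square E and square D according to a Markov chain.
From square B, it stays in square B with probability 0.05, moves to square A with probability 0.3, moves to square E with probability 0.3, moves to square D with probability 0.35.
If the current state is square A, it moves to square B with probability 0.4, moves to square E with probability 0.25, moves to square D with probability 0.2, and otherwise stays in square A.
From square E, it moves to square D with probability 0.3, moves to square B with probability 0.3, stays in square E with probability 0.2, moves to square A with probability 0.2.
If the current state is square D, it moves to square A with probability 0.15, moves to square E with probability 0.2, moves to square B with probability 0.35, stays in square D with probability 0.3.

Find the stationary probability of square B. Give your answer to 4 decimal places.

Let the stationary distribution be π with π = πP and π_1 + π_2 + π_3 + π_4 = 1.
π_1 = 0.05·π_1 + 0.4·π_2 + 0.3·π_3 + 0.35·π_4
π_2 = 0.3·π_1 + 0.15·π_2 + 0.2·π_3 + 0.15·π_4
π_3 = 0.3·π_1 + 0.25·π_2 + 0.2·π_3 + 0.2·π_4
Solving with the normalization constraint gives π = (0.2679, 0.2020, 0.2369, 0.2932).
So the stationary probability of square B is 0.2679.

0.2679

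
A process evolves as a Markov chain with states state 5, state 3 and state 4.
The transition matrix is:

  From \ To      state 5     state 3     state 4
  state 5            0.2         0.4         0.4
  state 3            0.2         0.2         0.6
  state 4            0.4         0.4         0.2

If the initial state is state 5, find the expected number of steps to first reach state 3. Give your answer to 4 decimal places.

Let t(s) be the expected number of steps to first reach state 3 from state s, with t(state 3) = 0. Conditioning on the first step:
t(state 5) = 1 + 0.2·t(state 5) + 0.4·t(state 4)
t(state 4) = 1 + 0.4·t(state 5) + 0.2·t(state 4)
Solving: t(state 5) = 2.5000, t(state 4) = 2.5000.
Expected steps from state 5 to state 3: 2.5000.

2.5000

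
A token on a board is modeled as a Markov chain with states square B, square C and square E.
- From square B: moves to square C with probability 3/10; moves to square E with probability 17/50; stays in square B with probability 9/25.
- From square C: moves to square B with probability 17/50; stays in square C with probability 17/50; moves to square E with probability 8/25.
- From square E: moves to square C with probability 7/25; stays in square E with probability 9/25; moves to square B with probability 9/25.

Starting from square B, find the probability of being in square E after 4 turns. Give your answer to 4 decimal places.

0.3407

Propagate the distribution vector 4 turns from square B.
After 0 turns: (1.0000, 0.0000, 0.0000)
After 1 turn: (0.3600, 0.3000, 0.3400)
After 2 turns: (0.3540, 0.3052, 0.3408)
After 3 turns: (0.3539, 0.3054, 0.3407)
After 4 turns: (0.3539, 0.3054, 0.3407)
P(in square E after 4 turns) = 0.3407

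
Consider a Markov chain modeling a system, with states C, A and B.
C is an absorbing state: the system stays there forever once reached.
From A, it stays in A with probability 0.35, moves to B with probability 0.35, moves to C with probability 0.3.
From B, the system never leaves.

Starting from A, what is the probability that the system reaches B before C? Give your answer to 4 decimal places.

0.5385

Let h(s) be the probability of absorption at B starting from transient state s. Then h(B) = 1 and h(C) = 0. By first-step analysis:
h(A) = 0.3·0 + 0.35·h(A) + 0.35·1
Solving: h(A) = 0.5385.
Starting from A, the probability is 0.5385.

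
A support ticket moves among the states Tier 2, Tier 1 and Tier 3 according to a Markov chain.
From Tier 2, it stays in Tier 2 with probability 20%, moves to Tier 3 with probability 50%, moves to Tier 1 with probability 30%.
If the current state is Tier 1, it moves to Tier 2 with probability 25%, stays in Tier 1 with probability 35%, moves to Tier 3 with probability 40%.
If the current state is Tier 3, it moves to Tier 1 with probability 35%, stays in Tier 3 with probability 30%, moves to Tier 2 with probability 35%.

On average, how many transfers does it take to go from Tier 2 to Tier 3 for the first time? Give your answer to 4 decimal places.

2.1348

Let t(s) be the expected number of transfers to first reach Tier 3 from state s, with t(Tier 3) = 0. Conditioning on the first transfer:
t(Tier 2) = 1 + 0.2·t(Tier 2) + 0.3·t(Tier 1)
t(Tier 1) = 1 + 0.25·t(Tier 2) + 0.35·t(Tier 1)
Solving: t(Tier 2) = 2.1348, t(Tier 1) = 2.3596.
Expected transfers from Tier 2 to Tier 3: 2.1348.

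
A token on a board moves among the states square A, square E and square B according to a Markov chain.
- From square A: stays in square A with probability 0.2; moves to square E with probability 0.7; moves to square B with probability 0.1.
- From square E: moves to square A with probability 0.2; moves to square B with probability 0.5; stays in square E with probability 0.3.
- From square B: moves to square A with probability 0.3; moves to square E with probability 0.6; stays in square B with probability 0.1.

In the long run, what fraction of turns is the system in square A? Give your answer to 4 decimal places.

0.2292

Let the stationary distribution be π with π = πP and π_1 + π_2 + π_3 = 1.
π_1 = 0.2·π_1 + 0.2·π_2 + 0.3·π_3
π_2 = 0.7·π_1 + 0.3·π_2 + 0.6·π_3
Solving with the normalization constraint gives π = (0.2292, 0.4792, 0.2917).
So the stationary probability of square A is 0.2292.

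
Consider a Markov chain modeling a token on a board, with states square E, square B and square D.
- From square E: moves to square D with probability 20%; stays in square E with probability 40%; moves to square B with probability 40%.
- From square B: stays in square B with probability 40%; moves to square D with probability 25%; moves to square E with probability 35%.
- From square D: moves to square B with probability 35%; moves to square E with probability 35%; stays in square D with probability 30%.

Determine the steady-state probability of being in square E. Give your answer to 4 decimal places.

Let the stationary distribution be π with π = πP and π_1 + π_2 + π_3 = 1.
π_1 = 0.4·π_1 + 0.35·π_2 + 0.35·π_3
π_2 = 0.4·π_1 + 0.4·π_2 + 0.35·π_3
Solving with the normalization constraint gives π = (0.3684, 0.3878, 0.2438).
So the stationary probability of square E is 0.3684.

0.3684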